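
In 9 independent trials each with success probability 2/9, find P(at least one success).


P(at least one) = 1 - P(none)
P(none) = (1 - 2/9)^9 = (7/9)^9 = 40353607/387420489
P(at least one) = 1 - 40353607/387420489 = 347066882/387420489

347066882/387420489


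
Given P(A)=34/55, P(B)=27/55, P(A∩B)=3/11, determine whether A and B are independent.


P(A)*P(B) = 34/55*27/55 = 918/3025
P(A∩B) = 3/11 != 918/3025, so not independent

No, A and B are not independent


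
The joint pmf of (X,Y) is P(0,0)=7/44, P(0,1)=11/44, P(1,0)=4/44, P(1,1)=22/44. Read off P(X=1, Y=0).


Read from table: P(X=1, Y=0) = 4/44 = 1/11

1/11


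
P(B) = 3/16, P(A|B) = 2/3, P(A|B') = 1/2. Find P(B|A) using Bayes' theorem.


P(A) = P(A|B)P(B) + P(A|B')P(B') = 2/3*3/16 + 1/2*13/16 = 17/32
P(B|A) = P(A|B)P(B)/P(A) = (1/8)/(17/32) = 4/17

4/17


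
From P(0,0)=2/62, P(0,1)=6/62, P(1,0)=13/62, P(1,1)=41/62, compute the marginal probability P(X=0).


P(X=0) = P(0,0)+P(0,1) = 2/62 + 6/62 = 8/62 = 4/31

4/31


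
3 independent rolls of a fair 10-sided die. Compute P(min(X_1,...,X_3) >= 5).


P(min >= 5) = P(all X_i >= 5) = (P(X_1 >= 5))^3
= (6/10)^3 = (3/5)^3 = 27/125

27/125


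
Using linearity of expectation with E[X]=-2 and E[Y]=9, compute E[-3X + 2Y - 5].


E[-3X + 2Y - 5] = -3*E[X] + 2*E[Y] - 5
= (-3)*(-2) + (2)*(9) + (-5)
= 6 + 18 - 5 = 19

19


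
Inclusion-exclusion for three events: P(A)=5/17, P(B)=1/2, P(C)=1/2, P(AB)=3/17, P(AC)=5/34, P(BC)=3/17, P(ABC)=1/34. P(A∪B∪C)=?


P(A∪B∪C) = P(A)+P(B)+P(C) - P(AB)-P(AC)-P(BC) + P(ABC)
= 5/17+1/2+1/2 - 3/17-5/34-3/17 + 1/34
= 14/17

14/17


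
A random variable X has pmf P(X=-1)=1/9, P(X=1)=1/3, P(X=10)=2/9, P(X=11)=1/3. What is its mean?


E[X] = sum(x * P(x))
= -1*1/9 + 1*1/3 + 10*2/9 + 11*1/3
= 55/9

55/9


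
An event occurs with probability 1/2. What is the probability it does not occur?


P(A') = 1 - P(A) = 1 - 1/2 = 1/2

1/2


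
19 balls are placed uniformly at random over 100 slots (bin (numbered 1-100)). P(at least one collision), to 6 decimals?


P(all different) = prod((100-i)/100 for i=0..18) = 0.160987
P(at least one match) = 1 - 0.160987 = 0.839013

0.839013


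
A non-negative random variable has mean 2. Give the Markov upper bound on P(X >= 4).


Markov: P(X >= a) <= E[X]/a
P(X >= 4) <= 2/4 = 1/2

1/2


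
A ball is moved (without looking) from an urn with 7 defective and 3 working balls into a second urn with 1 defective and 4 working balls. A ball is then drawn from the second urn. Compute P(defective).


P(transfer defective) = 7/10; P(transfer working) = 3/10
If defective transferred: Urn II has 2 defective of 6, so P(defective|defective moved) = 1/3
If working transferred: Urn II has 1 defective of 6, so P(defective|working moved) = 1/6
By total probability: P(defective) = 7/10*1/3 + 3/10*1/6 = 17/60

17/60


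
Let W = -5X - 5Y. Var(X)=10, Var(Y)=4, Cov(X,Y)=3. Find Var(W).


Var(-5X - 5Y) = (-5)^2*Var(X) + (-5)^2*Var(Y) + 2*(-5)*(-5)*Cov(X,Y)
= 25*10 + 25*4 + 50*3
= 250 + 100 + 150 = 500

500


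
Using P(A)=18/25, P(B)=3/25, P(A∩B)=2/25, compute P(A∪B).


P(A∪B) = P(A) + P(B) - P(A∩B)
= 18/25 + 3/25 - 2/25 = 19/25

19/25


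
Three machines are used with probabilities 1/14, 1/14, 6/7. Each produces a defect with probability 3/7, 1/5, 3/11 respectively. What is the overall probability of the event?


P(A) = P(A|B1)P(B1) + P(A|B2)P(B2) + P(A|B3)P(B3)
= 3/7*1/14 + 1/5*1/14 + 3/11*6/7
= 3/98 + 1/70 + 18/77 = 751/2695

751/2695


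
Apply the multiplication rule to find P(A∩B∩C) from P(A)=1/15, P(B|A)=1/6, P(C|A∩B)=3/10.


P(A∩B∩C) = P(A) * P(B|A) * P(C|A∩B)
= 1/15 * 1/6 * 3/10
= 1/90 * 3/10 = 1/300

1/300


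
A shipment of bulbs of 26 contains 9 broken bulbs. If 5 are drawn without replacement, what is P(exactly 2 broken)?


P(X=2) = C(9,2)*C(17,3) / C(26,5)
= 36*680 / 65780
= 24480/65780 = 1224/3289

1224/3289


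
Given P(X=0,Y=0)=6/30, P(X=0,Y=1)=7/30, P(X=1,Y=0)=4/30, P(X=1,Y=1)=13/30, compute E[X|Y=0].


P(Y=0) = 10/30
E[X|Y=0] = (0*6 + 1*4)/10 = 4/10 = 2/5

2/5


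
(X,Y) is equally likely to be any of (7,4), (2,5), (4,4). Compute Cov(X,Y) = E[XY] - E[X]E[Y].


E[X]=13/3, E[Y]=13/3, E[XY]=18
Cov(X,Y) = E[XY] - E[X]E[Y] = 18 - 13/3*13/3 = -7/9

-7/9


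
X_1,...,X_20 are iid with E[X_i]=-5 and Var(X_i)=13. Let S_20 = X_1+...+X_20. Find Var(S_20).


By independence, Var(S_n) = n*Var(X_1) = 20*13 = 260

260


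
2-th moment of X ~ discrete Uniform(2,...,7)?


E[X^2] = (1/6) * sum(x^2 for x=2..7)
= 139/6

139/6


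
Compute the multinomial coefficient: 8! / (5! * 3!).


8! = 40320
Denominator: 5!=120 * 3!=6
Coefficient = 40320 / 720 = 56

56


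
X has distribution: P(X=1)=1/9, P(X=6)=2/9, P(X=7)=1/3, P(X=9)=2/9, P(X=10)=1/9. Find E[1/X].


E[1/X] = sum(g(x)*P(x))
= 1*1/9 + 1/6*2/9 + 1/7*1/3 + 1/9*2/9 + 1/10*1/9
= 1313/5670

1313/5670


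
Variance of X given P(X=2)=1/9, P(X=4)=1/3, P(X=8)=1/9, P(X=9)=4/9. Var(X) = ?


E[X] = 58/9, E[X^2] = 440/9
Var(X) = E[X^2] - (E[X])^2 = 440/9 - (58/9)^2 = 596/81

596/81


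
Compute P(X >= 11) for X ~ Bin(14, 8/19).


P(X>=11) = P(X=11) + P(X=12) + P(X=13) + P(X=14)
= 4161685870870528/799006685782884121 + 756670158340096/799006685782884121 + 84662395338752/799006685782884121 + 4398046511104/799006685782884121
= 5007416471060480/799006685782884121

5007416471060480/799006685782884121


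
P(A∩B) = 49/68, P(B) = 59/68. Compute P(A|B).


P(A|B) = P(A∩B)/P(B) = (49/68)/(59/68) = 49/59

49/59


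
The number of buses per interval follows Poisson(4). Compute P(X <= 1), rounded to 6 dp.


P(X<=1) = e^(-4)*4^0/0! + e^(-4)*4^1/1!
≈ 0.0183156389 + 0.0732625556
= 0.0915781945
≈ 0.091578

0.091578


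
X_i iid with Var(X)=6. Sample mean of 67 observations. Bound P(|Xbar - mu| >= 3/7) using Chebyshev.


Var(Xbar) = Var(X)/n = 6/67
Chebyshev: P(|Xbar-mu| >= 3/7) <= Var(Xbar)/(3/7)^2 = (6/67)/(9/49) = 98/201

98/201


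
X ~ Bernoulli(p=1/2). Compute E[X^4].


For Bernoulli: X in {0,1}
E[X^4] = 0^4*(1-1/2) + 1^4*1/2 = 1/2

1/2


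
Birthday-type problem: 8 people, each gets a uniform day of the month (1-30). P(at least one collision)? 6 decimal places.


P(all different) = prod((30-i)/30 for i=0..7) = 0.359686
P(at least one match) = 1 - 0.359686 = 0.640314

0.640314


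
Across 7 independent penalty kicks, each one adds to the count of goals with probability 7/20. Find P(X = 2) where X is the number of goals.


P(X=2) = C(7,2) * p^2 * (1-p)^5
= 21 * 49/400 * 371293/3200000
= 382060497/1280000000

382060497/1280000000


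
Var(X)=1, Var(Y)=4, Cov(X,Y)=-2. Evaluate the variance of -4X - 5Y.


Var(-4X - 5Y) = (-4)^2*Var(X) + (-5)^2*Var(Y) + 2*(-4)*(-5)*Cov(X,Y)
= 16*1 + 25*4 + 40*(-2)
= 16 + 100 - 80 = 36

36


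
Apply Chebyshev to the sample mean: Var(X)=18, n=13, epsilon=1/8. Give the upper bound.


Var(Xbar) = Var(X)/n = 18/13
Chebyshev: P(|Xbar-mu| >= 1/8) <= Var(Xbar)/(1/8)^2 = (18/13)/(1/64) = 1152/13
Bound exceeds 1, so trivial bound: 1

1


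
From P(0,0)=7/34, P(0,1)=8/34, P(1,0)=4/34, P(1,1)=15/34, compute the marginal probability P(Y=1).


P(Y=1) = P(0,1)+P(1,1) = 8/34 + 15/34 = 23/34

23/34


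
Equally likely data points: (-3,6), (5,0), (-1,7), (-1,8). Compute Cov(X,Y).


E[X]=0, E[Y]=21/4, E[XY]=-33/4
Cov(X,Y) = E[XY] - E[X]E[Y] = -33/4 - 0*21/4 = -33/4

-33/4


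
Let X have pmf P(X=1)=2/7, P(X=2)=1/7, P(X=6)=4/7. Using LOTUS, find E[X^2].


E[X^2] = sum(g(x)*P(x))
= 1*2/7 + 4*1/7 + 36*4/7
= 150/7

150/7


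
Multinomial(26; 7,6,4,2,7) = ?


26! = 403291461126605635584000000
Denominator: 7!=5040 * 6!=720 * 4!=24 * 2!=2 * 7!=5040
Coefficient = 403291461126605635584000000 / 877879296000 = 459392837904000

459392837904000


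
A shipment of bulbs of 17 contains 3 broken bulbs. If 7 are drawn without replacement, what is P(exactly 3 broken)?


P(X=3) = C(3,3)*C(14,4) / C(17,7)
= 1*1001 / 19448
= 1001/19448 = 7/136

7/136


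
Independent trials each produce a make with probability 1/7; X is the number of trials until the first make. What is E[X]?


For geometric (trials until first success), E[X] = 1/p = 1/(1/7) = 7

7


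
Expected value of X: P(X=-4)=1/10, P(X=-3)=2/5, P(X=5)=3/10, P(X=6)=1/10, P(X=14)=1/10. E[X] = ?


E[X] = sum(x * P(x))
= -4*1/10 - 3*2/5 + 5*3/10 + 6*1/10 + 14*1/10
= 19/10

19/10


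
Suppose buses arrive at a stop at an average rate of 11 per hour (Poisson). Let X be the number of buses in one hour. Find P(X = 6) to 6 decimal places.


P(X=6) = e^(-11) * 11^6 / 6!
≈ 0.00001670170079 * 1771561 / 720
≈ 0.041095

0.041095


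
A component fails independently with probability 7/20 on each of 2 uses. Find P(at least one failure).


P(at least one) = 1 - P(none)
P(none) = (1 - 7/20)^2 = (13/20)^2 = 169/400
P(at least one) = 1 - 169/400 = 231/400

231/400


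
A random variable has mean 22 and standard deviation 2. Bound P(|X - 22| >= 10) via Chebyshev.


k = 10/2 = 5
Chebyshev: P(|X-mu| >= k*sigma) <= 1/k^2 = 1/5^2 = 1/25

1/25


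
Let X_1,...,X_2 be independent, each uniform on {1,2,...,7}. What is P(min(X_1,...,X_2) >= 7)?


P(min >= 7) = P(all X_i >= 7) = (P(X_1 >= 7))^2
= (1/7)^2 = 1/49

1/49


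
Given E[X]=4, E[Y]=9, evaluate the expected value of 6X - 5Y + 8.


E[6X - 5Y + 8] = 6*E[X] - 5*E[Y] + 8
= (6)*(4) + (-5)*(9) + (8)
= 24 - 45 + 8 = -13

-13


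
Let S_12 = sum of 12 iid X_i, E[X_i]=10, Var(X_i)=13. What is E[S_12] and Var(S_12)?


E[S_n] = n*mu = 12*10 = 120
Var(S_n) = n*sigma^2 = 12*13 = 156

E[S_12]=120, Var(S_12)=156


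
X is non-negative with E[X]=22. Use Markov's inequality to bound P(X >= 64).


Markov: P(X >= a) <= E[X]/a
P(X >= 64) <= 22/64 = 11/32

11/32


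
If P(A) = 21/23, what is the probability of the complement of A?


P(A') = 1 - P(A) = 1 - 21/23 = 2/23

2/23


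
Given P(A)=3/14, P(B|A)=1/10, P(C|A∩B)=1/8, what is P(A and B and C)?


P(A∩B∩C) = P(A) * P(B|A) * P(C|A∩B)
= 3/14 * 1/10 * 1/8
= 3/140 * 1/8 = 3/1120

3/1120


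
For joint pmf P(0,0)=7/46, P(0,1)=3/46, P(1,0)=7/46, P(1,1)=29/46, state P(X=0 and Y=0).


Read from table: P(X=0, Y=0) = 7/46

7/46


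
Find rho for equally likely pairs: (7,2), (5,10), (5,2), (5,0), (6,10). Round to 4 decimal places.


Cov(X,Y) = -0.0800, Var(X) = 0.6400, Var(Y) = 18.5600
rho = Cov/(sqrt(VarX)*sqrt(VarY)) = -0.0232

-0.0232


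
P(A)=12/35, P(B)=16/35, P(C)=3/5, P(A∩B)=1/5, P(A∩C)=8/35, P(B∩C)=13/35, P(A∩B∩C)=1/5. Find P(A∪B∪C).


P(A∪B∪C) = P(A)+P(B)+P(C) - P(AB)-P(AC)-P(BC) + P(ABC)
= 12/35+16/35+3/5 - 1/5-8/35-13/35 + 1/5
= 4/5

4/5


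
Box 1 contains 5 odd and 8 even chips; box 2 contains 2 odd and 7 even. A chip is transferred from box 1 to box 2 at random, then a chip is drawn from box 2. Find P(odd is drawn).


P(transfer odd) = 5/13; P(transfer even) = 8/13
If odd transferred: Urn II has 3 odd of 10, so P(odd|odd moved) = 3/10
If even transferred: Urn II has 2 odd of 10, so P(odd|even moved) = 1/5
By total probability: P(odd) = 5/13*3/10 + 8/13*1/5 = 31/130

31/130


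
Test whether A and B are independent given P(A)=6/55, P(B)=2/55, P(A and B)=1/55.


P(A)*P(B) = 6/55*2/55 = 12/3025
P(A∩B) = 1/55 != 12/3025, so not independent

No, A and B are not independent


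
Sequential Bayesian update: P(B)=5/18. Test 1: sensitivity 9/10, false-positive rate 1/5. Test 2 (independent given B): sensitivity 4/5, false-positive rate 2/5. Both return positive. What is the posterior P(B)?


After test 1: P(+) = 9/10*5/18 + 1/5*13/18 = 71/180
P(B|+) = (1/4)/(71/180) = 45/71
After test 2 (use post1 as new prior): P(+) = 4/5*45/71 + 2/5*26/71 = 232/355
P(B|+,+) = (36/71)/(232/355) = 45/58

45/58


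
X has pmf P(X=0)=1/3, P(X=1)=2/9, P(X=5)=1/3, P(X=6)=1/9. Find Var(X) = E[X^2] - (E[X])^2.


E[X] = 23/9, E[X^2] = 113/9
Var(X) = E[X^2] - (E[X])^2 = 113/9 - (23/9)^2 = 488/81

488/81


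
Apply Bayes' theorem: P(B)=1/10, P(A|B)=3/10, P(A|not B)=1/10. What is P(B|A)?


P(A) = P(A|B)P(B) + P(A|B')P(B') = 3/10*1/10 + 1/10*9/10 = 3/25
P(B|A) = P(A|B)P(B)/P(A) = (3/100)/(3/25) = 1/4

1/4


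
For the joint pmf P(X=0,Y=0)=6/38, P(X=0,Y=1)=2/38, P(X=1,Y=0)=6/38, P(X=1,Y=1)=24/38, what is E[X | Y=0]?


P(Y=0) = 12/38
E[X|Y=0] = (0*6 + 1*6)/12 = 6/12 = 1/2

1/2


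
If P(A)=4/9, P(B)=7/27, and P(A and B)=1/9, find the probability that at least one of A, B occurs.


P(A∪B) = P(A) + P(B) - P(A∩B)
= 4/9 + 7/27 - 1/9 = 16/27

16/27


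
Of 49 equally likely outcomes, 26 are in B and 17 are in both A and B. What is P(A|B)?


P(A|B) = P(A∩B)/P(B) = (17/49)/(26/49) = 17/26

17/26


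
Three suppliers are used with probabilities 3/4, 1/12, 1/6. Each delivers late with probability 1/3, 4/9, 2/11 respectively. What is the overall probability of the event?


P(A) = P(A|B1)P(B1) + P(A|B2)P(B2) + P(A|B3)P(B3)
= 1/3*3/4 + 4/9*1/12 + 2/11*1/6
= 1/4 + 1/27 + 1/33 = 377/1188

377/1188


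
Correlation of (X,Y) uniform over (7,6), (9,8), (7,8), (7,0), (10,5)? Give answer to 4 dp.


Cov(X,Y) = 0.8000, Var(X) = 1.6000, Var(Y) = 8.6400
rho = Cov/(sqrt(VarX)*sqrt(VarY)) = 0.2152

0.2152


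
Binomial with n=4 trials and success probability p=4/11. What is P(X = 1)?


P(X=1) = C(4,1) * p^1 * (1-p)^3
= 4 * 4/11 * 343/1331
= 5488/14641

5488/14641


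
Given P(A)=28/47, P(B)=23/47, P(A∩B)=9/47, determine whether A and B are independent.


P(A)*P(B) = 28/47*23/47 = 644/2209
P(A∩B) = 9/47 != 644/2209, so not independent

No, A and B are not independent


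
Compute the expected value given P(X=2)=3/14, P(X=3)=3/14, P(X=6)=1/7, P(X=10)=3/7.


E[X] = sum(x * P(x))
= 2*3/14 + 3*3/14 + 6*1/7 + 10*3/7
= 87/14

87/14


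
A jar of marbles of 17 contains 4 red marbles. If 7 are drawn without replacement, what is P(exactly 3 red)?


P(X=3) = C(4,3)*C(13,4) / C(17,7)
= 4*715 / 19448
= 2860/19448 = 5/34

5/34


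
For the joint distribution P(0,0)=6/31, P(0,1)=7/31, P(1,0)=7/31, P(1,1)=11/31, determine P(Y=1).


P(Y=1) = P(0,1)+P(1,1) = 7/31 + 11/31 = 18/31

18/31


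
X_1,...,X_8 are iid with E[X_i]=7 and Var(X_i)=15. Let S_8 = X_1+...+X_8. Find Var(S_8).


By independence, Var(S_n) = n*Var(X_1) = 8*15 = 120

120


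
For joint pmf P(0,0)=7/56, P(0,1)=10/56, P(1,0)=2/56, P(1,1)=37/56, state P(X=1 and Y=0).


Read from table: P(X=1, Y=0) = 2/56 = 1/28

1/28


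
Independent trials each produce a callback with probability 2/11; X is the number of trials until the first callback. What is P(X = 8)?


P(X=8) = (1-p)^7 * p = (9/11)^7 * 2/11
= 4782969/19487171 * 2/11 = 9565938/214358881

9565938/214358881


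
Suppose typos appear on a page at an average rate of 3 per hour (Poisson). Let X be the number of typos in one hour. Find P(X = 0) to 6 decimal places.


P(X=0) = e^(-3) * 3^0 / 0!
≈ 0.04978706837 * 1 / 1
≈ 0.049787

0.049787


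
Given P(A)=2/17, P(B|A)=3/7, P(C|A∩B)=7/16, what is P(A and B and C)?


P(A∩B∩C) = P(A) * P(B|A) * P(C|A∩B)
= 2/17 * 3/7 * 7/16
= 6/119 * 7/16 = 3/136

3/136


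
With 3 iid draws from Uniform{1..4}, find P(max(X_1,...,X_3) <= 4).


P(max <= 4) = P(all X_i <= 4) = (P(X_1 <= 4))^3
= (4/4)^3 = 1^3 = 1

1


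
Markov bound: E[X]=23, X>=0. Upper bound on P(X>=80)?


Markov: P(X >= a) <= E[X]/a
P(X >= 80) <= 23/80

23/80


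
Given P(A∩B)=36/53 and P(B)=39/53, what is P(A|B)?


P(A|B) = P(A∩B)/P(B) = (72/106)/(78/106) = 72/78 = 12/13

12/13


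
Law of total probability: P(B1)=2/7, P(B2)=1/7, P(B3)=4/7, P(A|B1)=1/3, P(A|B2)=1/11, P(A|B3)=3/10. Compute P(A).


P(A) = P(A|B1)P(B1) + P(A|B2)P(B2) + P(A|B3)P(B3)
= 1/3*2/7 + 1/11*1/7 + 3/10*4/7
= 2/21 + 1/77 + 6/35 = 323/1155

323/1155


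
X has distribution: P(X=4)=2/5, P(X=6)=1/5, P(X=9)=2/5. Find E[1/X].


E[1/X] = sum(g(x)*P(x))
= 1/4*2/5 + 1/6*1/5 + 1/9*2/5
= 8/45

8/45


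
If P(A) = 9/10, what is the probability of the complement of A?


P(A') = 1 - P(A) = 1 - 9/10 = 1/10

1/10


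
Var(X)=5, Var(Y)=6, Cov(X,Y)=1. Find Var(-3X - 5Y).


Var(-3X - 5Y) = (-3)^2*Var(X) + (-5)^2*Var(Y) + 2*(-3)*(-5)*Cov(X,Y)
= 9*5 + 25*6 + 30*1
= 45 + 150 + 30 = 225

225


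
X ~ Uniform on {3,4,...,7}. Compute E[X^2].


E[X^2] = (1/5) * sum(x^2 for x=3..7)
= 135/5 = 27

27


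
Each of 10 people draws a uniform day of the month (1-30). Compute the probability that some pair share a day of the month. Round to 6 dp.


P(all different) = prod((30-i)/30 for i=0..9) = 0.184639
P(at least one match) = 1 - 0.184639 = 0.815361

0.815361


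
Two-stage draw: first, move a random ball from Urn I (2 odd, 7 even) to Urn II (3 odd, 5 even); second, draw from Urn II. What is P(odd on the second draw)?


P(transfer odd) = 2/9; P(transfer even) = 7/9
If odd transferred: Urn II has 4 odd of 9, so P(odd|odd moved) = 4/9
If even transferred: Urn II has 3 odd of 9, so P(odd|even moved) = 1/3
By total probability: P(odd) = 2/9*4/9 + 7/9*1/3 = 29/81

29/81


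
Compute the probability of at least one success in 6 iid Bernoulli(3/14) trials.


P(at least one) = 1 - P(none)
P(none) = (1 - 3/14)^6 = (11/14)^6 = 1771561/7529536
P(at least one) = 1 - 1771561/7529536 = 5757975/7529536

5757975/7529536


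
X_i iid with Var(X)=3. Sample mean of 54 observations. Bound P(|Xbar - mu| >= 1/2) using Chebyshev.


Var(Xbar) = Var(X)/n = 3/54
Chebyshev: P(|Xbar-mu| >= 1/2) <= Var(Xbar)/(1/2)^2 = (1/18)/(1/4) = 2/9

2/9


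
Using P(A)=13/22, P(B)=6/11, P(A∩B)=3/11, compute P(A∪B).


P(A∪B) = P(A) + P(B) - P(A∩B)
= 13/22 + 6/11 - 3/11 = 19/22

19/22


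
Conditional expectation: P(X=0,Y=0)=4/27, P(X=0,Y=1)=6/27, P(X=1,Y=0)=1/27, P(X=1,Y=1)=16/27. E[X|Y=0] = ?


P(Y=0) = 5/27
E[X|Y=0] = (0*4 + 1*1)/5 = 1/5

1/5


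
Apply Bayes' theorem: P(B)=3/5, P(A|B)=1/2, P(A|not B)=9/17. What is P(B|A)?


P(A) = P(A|B)P(B) + P(A|B')P(B') = 1/2*3/5 + 9/17*2/5 = 87/170
P(B|A) = P(A|B)P(B)/P(A) = (3/10)/(87/170) = 17/29

17/29


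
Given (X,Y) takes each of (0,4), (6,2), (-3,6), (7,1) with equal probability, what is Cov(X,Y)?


E[X]=5/2, E[Y]=13/4, E[XY]=1/4
Cov(X,Y) = E[XY] - E[X]E[Y] = 1/4 - 5/2*13/4 = -63/8

-63/8


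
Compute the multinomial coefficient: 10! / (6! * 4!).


10! = 3628800
Denominator: 6!=720 * 4!=24
Coefficient = 3628800 / 17280 = 210

210


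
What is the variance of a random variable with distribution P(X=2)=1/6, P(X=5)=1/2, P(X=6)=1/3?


E[X] = 29/6, E[X^2] = 151/6
Var(X) = E[X^2] - (E[X])^2 = 151/6 - (29/6)^2 = 65/36

65/36


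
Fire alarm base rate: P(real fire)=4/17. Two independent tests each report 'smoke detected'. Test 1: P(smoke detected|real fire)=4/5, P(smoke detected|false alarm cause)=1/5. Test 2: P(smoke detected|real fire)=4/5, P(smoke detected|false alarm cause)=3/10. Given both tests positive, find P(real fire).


After test 1: P(+) = 4/5*4/17 + 1/5*13/17 = 29/85
P(B|+) = (16/85)/(29/85) = 16/29
After test 2 (use post1 as new prior): P(+) = 4/5*16/29 + 3/10*13/29 = 167/290
P(B|+,+) = (64/145)/(167/290) = 128/167

128/167


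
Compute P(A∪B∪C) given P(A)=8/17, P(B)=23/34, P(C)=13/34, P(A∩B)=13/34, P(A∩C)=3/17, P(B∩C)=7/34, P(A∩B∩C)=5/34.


P(A∪B∪C) = P(A)+P(B)+P(C) - P(AB)-P(AC)-P(BC) + P(ABC)
= 8/17+23/34+13/34 - 13/34-3/17-7/34 + 5/34
= 31/34

31/34


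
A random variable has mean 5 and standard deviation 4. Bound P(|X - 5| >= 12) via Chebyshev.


k = 12/4 = 3
Chebyshev: P(|X-mu| >= k*sigma) <= 1/k^2 = 1/3^2 = 1/9

1/9


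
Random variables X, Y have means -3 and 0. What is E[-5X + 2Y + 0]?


E[-5X + 2Y + 0] = -5*E[X] + 2*E[Y] + 0
= (-5)*(-3) + (2)*(0) + (0)
= 15 + 0 + 0 = 15

15


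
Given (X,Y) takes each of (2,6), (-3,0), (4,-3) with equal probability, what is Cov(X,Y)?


E[X]=1, E[Y]=1, E[XY]=0
Cov(X,Y) = E[XY] - E[X]E[Y] = 0 - 1*1 = -1

-1


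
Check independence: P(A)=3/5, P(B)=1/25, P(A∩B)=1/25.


P(A)*P(B) = 3/5*1/25 = 3/125
P(A∩B) = 1/25 != 3/125, so not independent

No, A and B are not independent


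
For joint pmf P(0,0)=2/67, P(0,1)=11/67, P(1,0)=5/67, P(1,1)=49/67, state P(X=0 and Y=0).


Read from table: P(X=0, Y=0) = 2/67

2/67


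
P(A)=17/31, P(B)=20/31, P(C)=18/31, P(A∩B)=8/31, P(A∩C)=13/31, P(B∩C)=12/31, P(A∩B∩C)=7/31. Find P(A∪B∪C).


P(A∪B∪C) = P(A)+P(B)+P(C) - P(AB)-P(AC)-P(BC) + P(ABC)
= 17/31+20/31+18/31 - 8/31-13/31-12/31 + 7/31
= 29/31

29/31


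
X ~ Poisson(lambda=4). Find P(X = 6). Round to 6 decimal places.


P(X=6) = e^(-4) * 4^6 / 6!
≈ 0.01831563889 * 4096 / 720
≈ 0.104196

0.104196


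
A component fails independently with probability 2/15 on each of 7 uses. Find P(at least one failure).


P(at least one) = 1 - P(none)
P(none) = (1 - 2/15)^7 = (13/15)^7 = 62748517/170859375
P(at least one) = 1 - 62748517/170859375 = 108110858/170859375

108110858/170859375


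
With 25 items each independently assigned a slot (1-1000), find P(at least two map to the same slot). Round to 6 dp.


P(all different) = prod((1000-i)/1000 for i=0..24) = 0.738983
P(at least one match) = 1 - 0.738983 = 0.261017

0.261017


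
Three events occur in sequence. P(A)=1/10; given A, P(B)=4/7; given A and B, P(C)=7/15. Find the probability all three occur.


P(A∩B∩C) = P(A) * P(B|A) * P(C|A∩B)
= 1/10 * 4/7 * 7/15
= 2/35 * 7/15 = 2/75

2/75


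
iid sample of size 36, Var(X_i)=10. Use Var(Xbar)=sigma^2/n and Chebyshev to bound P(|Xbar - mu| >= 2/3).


Var(Xbar) = Var(X)/n = 10/36
Chebyshev: P(|Xbar-mu| >= 2/3) <= Var(Xbar)/(2/3)^2 = (5/18)/(4/9) = 5/8

5/8


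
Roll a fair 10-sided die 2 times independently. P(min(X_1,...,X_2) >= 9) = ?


P(min >= 9) = P(all X_i >= 9) = (P(X_1 >= 9))^2
= (2/10)^2 = (1/5)^2 = 1/25

1/25


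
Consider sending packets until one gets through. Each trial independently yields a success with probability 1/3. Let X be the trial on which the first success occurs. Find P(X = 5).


P(X=5) = (1-p)^4 * p = (2/3)^4 * 1/3
= 16/81 * 1/3 = 16/243

16/243


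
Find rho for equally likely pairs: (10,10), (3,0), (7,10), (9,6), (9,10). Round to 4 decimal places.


Cov(X,Y) = 8.0800, Var(X) = 6.2400, Var(Y) = 15.3600
rho = Cov/(sqrt(VarX)*sqrt(VarY)) = 0.8253

0.8253


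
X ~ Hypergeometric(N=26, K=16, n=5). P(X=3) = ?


P(X=3) = C(16,3)*C(10,2) / C(26,5)
= 560*45 / 65780
= 25200/65780 = 1260/3289

1260/3289


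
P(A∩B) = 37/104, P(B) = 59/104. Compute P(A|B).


P(A|B) = P(A∩B)/P(B) = (37/104)/(59/104) = 37/59

37/59


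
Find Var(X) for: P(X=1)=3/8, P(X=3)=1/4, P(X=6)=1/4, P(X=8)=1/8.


E[X] = 29/8, E[X^2] = 157/8
Var(X) = E[X^2] - (E[X])^2 = 157/8 - (29/8)^2 = 415/64

415/64


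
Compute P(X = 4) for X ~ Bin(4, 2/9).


P(X=4) = C(4,4) * p^4 * (1-p)^0
= 1 * 16/6561 * 1
= 16/6561

16/6561


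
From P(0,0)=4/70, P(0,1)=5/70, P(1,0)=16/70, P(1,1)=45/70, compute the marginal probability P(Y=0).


P(Y=0) = P(0,0)+P(1,0) = 4/70 + 16/70 = 20/70 = 2/7

2/7


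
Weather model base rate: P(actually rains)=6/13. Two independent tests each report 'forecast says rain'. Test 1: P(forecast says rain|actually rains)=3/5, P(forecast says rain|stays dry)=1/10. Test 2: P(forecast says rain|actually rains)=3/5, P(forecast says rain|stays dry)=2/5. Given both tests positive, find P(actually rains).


After test 1: P(+) = 3/5*6/13 + 1/10*7/13 = 43/130
P(B|+) = (18/65)/(43/130) = 36/43
After test 2 (use post1 as new prior): P(+) = 3/5*36/43 + 2/5*7/43 = 122/215
P(B|+,+) = (108/215)/(122/215) = 54/61

54/61


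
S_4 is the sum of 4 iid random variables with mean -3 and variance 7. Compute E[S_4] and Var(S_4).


E[S_n] = n*mu = 4*-3 = -12
Var(S_n) = n*sigma^2 = 4*7 = 28

E[S_4]=-12, Var(S_4)=28


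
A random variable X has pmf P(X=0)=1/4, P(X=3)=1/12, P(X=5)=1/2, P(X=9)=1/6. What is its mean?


E[X] = sum(x * P(x))
= 0*1/4 + 3*1/12 + 5*1/2 + 9*1/6
= 17/4

17/4


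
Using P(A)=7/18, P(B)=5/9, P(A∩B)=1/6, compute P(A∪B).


P(A∪B) = P(A) + P(B) - P(A∩B)
= 7/18 + 5/9 - 1/6 = 7/9

7/9


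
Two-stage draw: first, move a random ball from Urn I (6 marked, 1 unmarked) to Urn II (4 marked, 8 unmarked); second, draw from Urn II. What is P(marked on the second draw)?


P(transfer marked) = 6/7; P(transfer unmarked) = 1/7
If marked transferred: Urn II has 5 marked of 13, so P(marked|marked moved) = 5/13
If unmarked transferred: Urn II has 4 marked of 13, so P(marked|unmarked moved) = 4/13
By total probability: P(marked) = 6/7*5/13 + 1/7*4/13 = 34/91

34/91


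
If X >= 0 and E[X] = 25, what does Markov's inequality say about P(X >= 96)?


Markov: P(X >= a) <= E[X]/a
P(X >= 96) <= 25/96

25/96


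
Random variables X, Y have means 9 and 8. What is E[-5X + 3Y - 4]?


E[-5X + 3Y - 4] = -5*E[X] + 3*E[Y] - 4
= (-5)*(9) + (3)*(8) + (-4)
= -45 + 24 - 4 = -25

-25


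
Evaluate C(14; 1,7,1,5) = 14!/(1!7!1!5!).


14! = 87178291200
Denominator: 1!=1 * 7!=5040 * 1!=1 * 5!=120
Coefficient = 87178291200 / 604800 = 144144

144144


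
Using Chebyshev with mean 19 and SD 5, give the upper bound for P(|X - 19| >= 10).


k = 10/5 = 2
Chebyshev: P(|X-mu| >= k*sigma) <= 1/k^2 = 1/2^2 = 1/4

1/4


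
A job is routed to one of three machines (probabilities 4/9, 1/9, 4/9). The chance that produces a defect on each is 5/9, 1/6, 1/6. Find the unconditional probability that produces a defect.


P(A) = P(A|B1)P(B1) + P(A|B2)P(B2) + P(A|B3)P(B3)
= 5/9*4/9 + 1/6*1/9 + 1/6*4/9
= 20/81 + 1/54 + 2/27 = 55/162

55/162


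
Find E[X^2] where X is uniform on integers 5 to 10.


E[X^2] = (1/6) * sum(x^2 for x=5..10)
= 355/6

355/6


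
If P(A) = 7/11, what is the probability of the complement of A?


P(A') = 1 - P(A) = 1 - 7/11 = 4/11

4/11


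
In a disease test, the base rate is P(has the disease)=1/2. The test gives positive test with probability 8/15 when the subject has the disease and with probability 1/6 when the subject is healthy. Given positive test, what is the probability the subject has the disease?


P(A) = P(A|B)P(B) + P(A|B')P(B') = 8/15*1/2 + 1/6*1/2 = 7/20
P(B|A) = P(A|B)P(B)/P(A) = (4/15)/(7/20) = 16/21

16/21


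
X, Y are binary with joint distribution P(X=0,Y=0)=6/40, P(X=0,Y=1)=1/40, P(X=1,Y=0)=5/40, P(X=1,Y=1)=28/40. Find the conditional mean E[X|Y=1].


P(Y=1) = 29/40
E[X|Y=1] = (0*1 + 1*28)/29 = 28/29

28/29


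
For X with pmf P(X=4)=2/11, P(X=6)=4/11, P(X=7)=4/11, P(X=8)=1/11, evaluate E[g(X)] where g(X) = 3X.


E[3X] = sum(g(x)*P(x))
= 12*2/11 + 18*4/11 + 21*4/11 + 24*1/11
= 204/11

204/11


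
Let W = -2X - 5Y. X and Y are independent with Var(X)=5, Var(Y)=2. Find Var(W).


Independence => Cov(X,Y)=0
Var(-2X - 5Y) = (-2)^2*Var(X) + (-5)^2*Var(Y)
= 4*5 + 25*2 = 70

70


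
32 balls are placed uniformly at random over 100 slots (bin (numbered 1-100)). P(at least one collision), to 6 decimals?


P(all different) = prod((100-i)/100 for i=0..31) = 0.003763
P(at least one match) = 1 - 0.003763 = 0.996237

0.996237


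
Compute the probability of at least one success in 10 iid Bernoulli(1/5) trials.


P(at least one) = 1 - P(none)
P(none) = (1 - 1/5)^10 = (4/5)^10 = 1048576/9765625
P(at least one) = 1 - 1048576/9765625 = 8717049/9765625

8717049/9765625


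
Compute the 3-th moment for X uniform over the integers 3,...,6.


E[X^3] = (1/4) * sum(x^3 for x=3..6)
= 432/4 = 108

108


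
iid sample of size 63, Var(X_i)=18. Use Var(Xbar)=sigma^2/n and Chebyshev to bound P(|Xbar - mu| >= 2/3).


Var(Xbar) = Var(X)/n = 18/63
Chebyshev: P(|Xbar-mu| >= 2/3) <= Var(Xbar)/(2/3)^2 = (2/7)/(4/9) = 9/14

9/14


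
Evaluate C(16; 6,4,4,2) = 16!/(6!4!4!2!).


16! = 20922789888000
Denominator: 6!=720 * 4!=24 * 4!=24 * 2!=2
Coefficient = 20922789888000 / 829440 = 25225200

25225200


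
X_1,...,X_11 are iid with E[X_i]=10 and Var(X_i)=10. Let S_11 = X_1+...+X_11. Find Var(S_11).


By independence, Var(S_n) = n*Var(X_1) = 11*10 = 110

110


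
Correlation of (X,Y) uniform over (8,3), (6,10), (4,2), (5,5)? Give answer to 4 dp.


Cov(X,Y) = 0.5000, Var(X) = 2.1875, Var(Y) = 9.5000
rho = Cov/(sqrt(VarX)*sqrt(VarY)) = 0.1097

0.1097


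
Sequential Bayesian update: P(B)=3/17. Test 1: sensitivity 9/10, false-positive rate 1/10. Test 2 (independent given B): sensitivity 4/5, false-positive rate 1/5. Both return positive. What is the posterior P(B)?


After test 1: P(+) = 9/10*3/17 + 1/10*14/17 = 41/170
P(B|+) = (27/170)/(41/170) = 27/41
After test 2 (use post1 as new prior): P(+) = 4/5*27/41 + 1/5*14/41 = 122/205
P(B|+,+) = (108/205)/(122/205) = 54/61

54/61


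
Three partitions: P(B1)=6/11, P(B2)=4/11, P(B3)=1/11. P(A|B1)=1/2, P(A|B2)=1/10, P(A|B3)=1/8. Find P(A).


P(A) = P(A|B1)P(B1) + P(A|B2)P(B2) + P(A|B3)P(B3)
= 1/2*6/11 + 1/10*4/11 + 1/8*1/11
= 3/11 + 2/55 + 1/88 = 141/440

141/440


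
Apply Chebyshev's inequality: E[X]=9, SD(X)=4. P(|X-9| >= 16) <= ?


k = 16/4 = 4
Chebyshev: P(|X-mu| >= k*sigma) <= 1/k^2 = 1/4^2 = 1/16

1/16


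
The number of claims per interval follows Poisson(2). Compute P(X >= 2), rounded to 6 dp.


P(X>=2) = 1 - P(X<=1) = 1 - (e^(-2)*2^0/0! + e^(-2)*2^1/1!)
≈ 1 - (0.1353352832 + 0.2706705665)
= 1 - 0.4060058497 = 0.5939941503
≈ 0.593994

0.593994


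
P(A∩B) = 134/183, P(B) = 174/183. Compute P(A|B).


P(A|B) = P(A∩B)/P(B) = (134/183)/(174/183) = 134/174 = 67/87

67/87


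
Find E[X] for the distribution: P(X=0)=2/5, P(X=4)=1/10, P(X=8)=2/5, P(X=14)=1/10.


E[X] = sum(x * P(x))
= 0*2/5 + 4*1/10 + 8*2/5 + 14*1/10
= 5

5


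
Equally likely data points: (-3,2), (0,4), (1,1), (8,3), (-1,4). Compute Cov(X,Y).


E[X]=1, E[Y]=14/5, E[XY]=3
Cov(X,Y) = E[XY] - E[X]E[Y] = 3 - 1*14/5 = 1/5

1/5


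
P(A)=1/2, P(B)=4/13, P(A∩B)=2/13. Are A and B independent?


P(A)*P(B) = 1/2*4/13 = 2/13
P(A∩B) = 2/13, which equals P(A)P(B), so independent

Yes, A and B are independent


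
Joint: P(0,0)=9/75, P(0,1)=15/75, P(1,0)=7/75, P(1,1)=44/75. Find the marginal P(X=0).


P(X=0) = P(0,0)+P(0,1) = 9/75 + 15/75 = 24/75 = 8/25

8/25


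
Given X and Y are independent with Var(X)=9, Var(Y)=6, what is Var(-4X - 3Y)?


Independence => Cov(X,Y)=0
Var(-4X - 3Y) = (-4)^2*Var(X) + (-3)^2*Var(Y)
= 16*9 + 9*6 = 198

198


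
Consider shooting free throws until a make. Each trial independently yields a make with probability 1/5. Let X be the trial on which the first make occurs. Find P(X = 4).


P(X=4) = (1-p)^3 * p = (4/5)^3 * 1/5
= 64/125 * 1/5 = 64/625

64/625


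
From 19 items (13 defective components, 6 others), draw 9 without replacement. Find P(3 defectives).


P(X=3) = C(13,3)*C(6,6) / C(19,9)
= 286*1 / 92378
= 286/92378 = 1/323

1/323


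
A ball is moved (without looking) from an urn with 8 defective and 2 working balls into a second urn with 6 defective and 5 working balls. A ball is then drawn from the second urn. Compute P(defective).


P(transfer defective) = 8/10 = 4/5; P(transfer working) = 1/5
If defective transferred: Urn II has 7 defective of 12, so P(defective|defective moved) = 7/12
If working transferred: Urn II has 6 defective of 12, so P(defective|working moved) = 1/2
By total probability: P(defective) = 4/5*7/12 + 1/5*1/2 = 17/30

17/30


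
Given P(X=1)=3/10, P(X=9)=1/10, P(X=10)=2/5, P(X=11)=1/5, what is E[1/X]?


E[1/X] = sum(g(x)*P(x))
= 1*3/10 + 1/9*1/10 + 1/10*2/5 + 1/11*1/5
= 914/2475

914/2475


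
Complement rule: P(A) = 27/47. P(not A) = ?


P(A') = 1 - P(A) = 1 - 27/47 = 20/47

20/47


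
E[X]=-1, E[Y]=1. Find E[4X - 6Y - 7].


E[4X - 6Y - 7] = 4*E[X] - 6*E[Y] - 7
= (4)*(-1) + (-6)*(1) + (-7)
= -4 - 6 - 7 = -17

-17


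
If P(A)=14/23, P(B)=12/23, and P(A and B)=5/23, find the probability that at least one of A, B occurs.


P(A∪B) = P(A) + P(B) - P(A∩B)
= 14/23 + 12/23 - 5/23 = 21/23

21/23


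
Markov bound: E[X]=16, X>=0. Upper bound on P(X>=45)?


Markov: P(X >= a) <= E[X]/a
P(X >= 45) <= 16/45

16/45


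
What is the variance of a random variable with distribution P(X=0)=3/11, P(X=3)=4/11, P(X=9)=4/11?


E[X] = 48/11, E[X^2] = 360/11
Var(X) = E[X^2] - (E[X])^2 = 360/11 - (48/11)^2 = 1656/121

1656/121


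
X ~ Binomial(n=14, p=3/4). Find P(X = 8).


P(X=8) = C(14,8) * p^8 * (1-p)^6
= 3003 * 6561/65536 * 1/4096
= 19702683/268435456

19702683/268435456


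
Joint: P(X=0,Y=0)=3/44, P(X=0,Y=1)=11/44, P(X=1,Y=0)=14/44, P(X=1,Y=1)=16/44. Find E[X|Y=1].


P(Y=1) = 27/44
E[X|Y=1] = (0*11 + 1*16)/27 = 16/27

16/27


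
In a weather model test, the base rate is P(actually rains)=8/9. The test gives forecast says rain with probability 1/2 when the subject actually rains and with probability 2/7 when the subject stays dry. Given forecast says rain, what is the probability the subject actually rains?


P(A) = P(A|B)P(B) + P(A|B')P(B') = 1/2*8/9 + 2/7*1/9 = 10/21
P(B|A) = P(A|B)P(B)/P(A) = (4/9)/(10/21) = 14/15

14/15


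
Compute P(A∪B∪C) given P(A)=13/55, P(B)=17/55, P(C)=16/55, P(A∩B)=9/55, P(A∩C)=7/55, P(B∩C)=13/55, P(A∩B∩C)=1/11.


P(A∪B∪C) = P(A)+P(B)+P(C) - P(AB)-P(AC)-P(BC) + P(ABC)
= 13/55+17/55+16/55 - 9/55-7/55-13/55 + 1/11
= 2/5

2/5


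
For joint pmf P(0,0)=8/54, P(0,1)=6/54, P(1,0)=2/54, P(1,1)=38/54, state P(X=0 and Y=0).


Read from table: P(X=0, Y=0) = 8/54 = 4/27

4/27


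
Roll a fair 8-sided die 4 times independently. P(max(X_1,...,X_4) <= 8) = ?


P(max <= 8) = P(all X_i <= 8) = (P(X_1 <= 8))^4
= (8/8)^4 = 1^4 = 1

1


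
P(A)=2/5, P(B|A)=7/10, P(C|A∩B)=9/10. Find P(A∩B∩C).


P(A∩B∩C) = P(A) * P(B|A) * P(C|A∩B)
= 2/5 * 7/10 * 9/10
= 7/25 * 9/10 = 63/250

63/250


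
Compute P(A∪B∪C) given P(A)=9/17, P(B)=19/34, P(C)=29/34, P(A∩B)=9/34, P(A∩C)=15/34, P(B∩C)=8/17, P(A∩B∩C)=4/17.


P(A∪B∪C) = P(A)+P(B)+P(C) - P(AB)-P(AC)-P(BC) + P(ABC)
= 9/17+19/34+29/34 - 9/34-15/34-8/17 + 4/17
= 1

1


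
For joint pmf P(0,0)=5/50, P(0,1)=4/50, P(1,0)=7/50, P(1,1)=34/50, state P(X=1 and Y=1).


Read from table: P(X=1, Y=1) = 34/50 = 17/25

17/25


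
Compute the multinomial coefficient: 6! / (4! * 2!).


6! = 720
Denominator: 4!=24 * 2!=2
Coefficient = 720 / 48 = 15

15


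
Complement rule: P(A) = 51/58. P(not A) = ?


P(A') = 1 - P(A) = 1 - 51/58 = 7/58

7/58


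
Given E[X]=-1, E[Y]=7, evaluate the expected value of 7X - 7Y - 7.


E[7X - 7Y - 7] = 7*E[X] - 7*E[Y] - 7
= (7)*(-1) + (-7)*(7) + (-7)
= -7 - 49 - 7 = -63

-63


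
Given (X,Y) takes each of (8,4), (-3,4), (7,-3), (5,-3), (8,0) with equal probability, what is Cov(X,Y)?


E[X]=5, E[Y]=2/5, E[XY]=-16/5
Cov(X,Y) = E[XY] - E[X]E[Y] = -16/5 - 5*2/5 = -26/5

-26/5


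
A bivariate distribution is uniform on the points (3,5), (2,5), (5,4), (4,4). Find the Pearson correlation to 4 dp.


Cov(X,Y) = -0.5000, Var(X) = 1.2500, Var(Y) = 0.2500
rho = Cov/(sqrt(VarX)*sqrt(VarY)) = -0.8944

-0.8944


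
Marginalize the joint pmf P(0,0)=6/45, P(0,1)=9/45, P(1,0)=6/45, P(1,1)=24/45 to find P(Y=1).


P(Y=1) = P(0,1)+P(1,1) = 9/45 + 24/45 = 33/45 = 11/15

11/15


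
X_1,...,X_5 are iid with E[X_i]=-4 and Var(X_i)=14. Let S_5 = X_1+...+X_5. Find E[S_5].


E[S_n] = n*E[X_1] = 5*-4 = -20

-20


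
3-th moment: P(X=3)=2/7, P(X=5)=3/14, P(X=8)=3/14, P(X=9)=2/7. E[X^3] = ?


E[X^3] = sum(x^3 * P(x))
= 27*2/7 + 125*3/14 + 512*3/14 + 729*2/7
= 705/2

705/2


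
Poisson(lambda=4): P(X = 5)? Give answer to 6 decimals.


P(X=5) = e^(-4) * 4^5 / 5!
≈ 0.01831563889 * 1024 / 120
≈ 0.156293

0.156293


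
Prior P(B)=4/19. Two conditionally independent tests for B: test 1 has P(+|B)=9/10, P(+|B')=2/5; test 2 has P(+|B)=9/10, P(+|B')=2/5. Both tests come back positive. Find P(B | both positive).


After test 1: P(+) = 9/10*4/19 + 2/5*15/19 = 48/95
P(B|+) = (18/95)/(48/95) = 3/8
After test 2 (use post1 as new prior): P(+) = 9/10*3/8 + 2/5*5/8 = 47/80
P(B|+,+) = (27/80)/(47/80) = 27/47

27/47


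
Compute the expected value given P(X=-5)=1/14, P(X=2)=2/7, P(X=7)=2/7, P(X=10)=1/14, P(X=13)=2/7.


E[X] = sum(x * P(x))
= -5*1/14 + 2*2/7 + 7*2/7 + 10*1/14 + 13*2/7
= 93/14

93/14


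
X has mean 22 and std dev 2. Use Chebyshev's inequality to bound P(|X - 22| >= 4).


k = 4/2 = 2
Chebyshev: P(|X-mu| >= k*sigma) <= 1/k^2 = 1/2^2 = 1/4

1/4


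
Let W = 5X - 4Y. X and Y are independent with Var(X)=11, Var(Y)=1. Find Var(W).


Independence => Cov(X,Y)=0
Var(5X - 4Y) = 5^2*Var(X) + (-4)^2*Var(Y)
= 25*11 + 16*1 = 291

291


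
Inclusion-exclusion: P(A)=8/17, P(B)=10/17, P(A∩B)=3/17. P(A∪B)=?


P(A∪B) = P(A) + P(B) - P(A∩B)
= 8/17 + 10/17 - 3/17 = 15/17

15/17


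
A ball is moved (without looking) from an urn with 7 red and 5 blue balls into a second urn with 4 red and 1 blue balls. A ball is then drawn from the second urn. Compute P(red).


P(transfer red) = 7/12; P(transfer blue) = 5/12
If red transferred: Urn II has 5 red of 6, so P(red|red moved) = 5/6
If blue transferred: Urn II has 4 red of 6, so P(red|blue moved) = 2/3
By total probability: P(red) = 7/12*5/6 + 5/12*2/3 = 55/72

55/72


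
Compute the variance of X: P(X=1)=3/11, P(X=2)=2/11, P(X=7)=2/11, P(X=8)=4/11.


E[X] = 53/11, E[X^2] = 365/11
Var(X) = E[X^2] - (E[X])^2 = 365/11 - (53/11)^2 = 1206/121

1206/121


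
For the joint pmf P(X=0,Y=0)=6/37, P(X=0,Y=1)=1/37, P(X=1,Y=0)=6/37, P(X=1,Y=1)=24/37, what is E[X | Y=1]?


P(Y=1) = 25/37
E[X|Y=1] = (0*1 + 1*24)/25 = 24/25

24/25


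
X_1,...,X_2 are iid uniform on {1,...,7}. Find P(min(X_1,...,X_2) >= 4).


P(min >= 4) = P(all X_i >= 4) = (P(X_1 >= 4))^2
= (4/7)^2 = 16/49

16/49


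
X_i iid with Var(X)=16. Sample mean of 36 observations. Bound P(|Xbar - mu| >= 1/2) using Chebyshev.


Var(Xbar) = Var(X)/n = 16/36
Chebyshev: P(|Xbar-mu| >= 1/2) <= Var(Xbar)/(1/2)^2 = (4/9)/(1/4) = 16/9
Bound exceeds 1, so trivial bound: 1

1


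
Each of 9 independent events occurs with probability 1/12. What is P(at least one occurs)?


P(at least one) = 1 - P(none)
P(none) = (1 - 1/12)^9 = (11/12)^9 = 2357947691/5159780352
P(at least one) = 1 - 2357947691/5159780352 = 2801832661/5159780352

2801832661/5159780352


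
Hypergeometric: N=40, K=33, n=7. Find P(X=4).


P(X=4) = C(33,4)*C(7,3) / C(40,7)
= 40920*35 / 18643560
= 1432200/18643560 = 11935/155363

11935/155363


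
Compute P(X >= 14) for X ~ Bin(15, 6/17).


P(X>=14) = P(X=14) + P(X=15)
= 12930087075840/2862423051509815793 + 470184984576/2862423051509815793
= 13400272060416/2862423051509815793

13400272060416/2862423051509815793


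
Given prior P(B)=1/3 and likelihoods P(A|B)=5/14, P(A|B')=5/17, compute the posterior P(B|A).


P(A) = P(A|B)P(B) + P(A|B')P(B') = 5/14*1/3 + 5/17*2/3 = 75/238
P(B|A) = P(A|B)P(B)/P(A) = (5/42)/(75/238) = 17/45

17/45


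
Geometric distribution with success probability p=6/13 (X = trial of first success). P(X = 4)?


P(X=4) = (1-p)^3 * p = (7/13)^3 * 6/13
= 343/2197 * 6/13 = 2058/28561

2058/28561


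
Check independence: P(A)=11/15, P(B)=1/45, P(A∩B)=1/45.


P(A)*P(B) = 11/15*1/45 = 11/675
P(A∩B) = 1/45 != 11/675, so not independent

No, A and B are not independent


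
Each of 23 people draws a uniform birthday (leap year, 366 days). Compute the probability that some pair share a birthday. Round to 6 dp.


P(all different) = prod((366-i)/366 for i=0..22) = 0.493677
P(at least one match) = 1 - 0.493677 = 0.506323

0.506323


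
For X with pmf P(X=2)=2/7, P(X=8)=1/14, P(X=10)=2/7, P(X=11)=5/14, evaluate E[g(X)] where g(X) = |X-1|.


E[|X-1|] = sum(g(x)*P(x))
= 1*2/7 + 7*1/14 + 9*2/7 + 10*5/14
= 97/14

97/14


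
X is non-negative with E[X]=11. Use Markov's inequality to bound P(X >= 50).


Markov: P(X >= a) <= E[X]/a
P(X >= 50) <= 11/50

11/50
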